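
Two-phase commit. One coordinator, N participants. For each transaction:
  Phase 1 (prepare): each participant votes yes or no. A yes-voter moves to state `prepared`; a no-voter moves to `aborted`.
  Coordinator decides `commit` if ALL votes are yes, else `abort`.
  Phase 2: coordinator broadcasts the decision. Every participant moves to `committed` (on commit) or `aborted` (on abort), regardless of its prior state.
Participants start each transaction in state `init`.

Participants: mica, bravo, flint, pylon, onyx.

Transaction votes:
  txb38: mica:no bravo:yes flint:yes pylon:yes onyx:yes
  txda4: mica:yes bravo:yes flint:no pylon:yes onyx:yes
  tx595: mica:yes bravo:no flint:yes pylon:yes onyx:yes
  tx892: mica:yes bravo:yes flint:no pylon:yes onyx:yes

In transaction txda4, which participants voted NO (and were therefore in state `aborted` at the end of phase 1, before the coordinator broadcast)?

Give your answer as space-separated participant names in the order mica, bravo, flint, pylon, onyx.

Txn txda4 phase 1: mica yes -> prepared; bravo yes -> prepared; flint no -> aborted; pylon yes -> prepared; onyx yes -> prepared

Answer: flint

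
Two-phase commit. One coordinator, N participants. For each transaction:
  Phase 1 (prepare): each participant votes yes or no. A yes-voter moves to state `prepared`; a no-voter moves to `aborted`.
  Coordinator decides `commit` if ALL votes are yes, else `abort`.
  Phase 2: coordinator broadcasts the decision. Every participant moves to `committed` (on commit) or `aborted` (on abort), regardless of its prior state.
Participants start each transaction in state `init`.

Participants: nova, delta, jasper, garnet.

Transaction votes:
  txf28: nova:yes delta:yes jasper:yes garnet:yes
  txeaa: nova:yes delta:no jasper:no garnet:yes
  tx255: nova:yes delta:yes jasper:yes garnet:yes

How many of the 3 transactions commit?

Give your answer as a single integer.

txf28: all yes -> commit (commits=1)
txeaa: no from delta, jasper -> abort (commits=1)
tx255: all yes -> commit (commits=2)

Answer: 2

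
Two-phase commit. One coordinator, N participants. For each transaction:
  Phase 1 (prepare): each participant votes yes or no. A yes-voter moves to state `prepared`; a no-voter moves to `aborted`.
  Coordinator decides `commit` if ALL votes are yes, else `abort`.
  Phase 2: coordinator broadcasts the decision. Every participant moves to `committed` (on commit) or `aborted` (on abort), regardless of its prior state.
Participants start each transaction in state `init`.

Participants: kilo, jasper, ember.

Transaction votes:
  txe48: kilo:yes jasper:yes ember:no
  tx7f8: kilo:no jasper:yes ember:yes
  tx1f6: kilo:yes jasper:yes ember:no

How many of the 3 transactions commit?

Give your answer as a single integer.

Answer: 0

Derivation:
txe48: no from ember -> abort (commits=0)
tx7f8: no from kilo -> abort (commits=0)
tx1f6: no from ember -> abort (commits=0)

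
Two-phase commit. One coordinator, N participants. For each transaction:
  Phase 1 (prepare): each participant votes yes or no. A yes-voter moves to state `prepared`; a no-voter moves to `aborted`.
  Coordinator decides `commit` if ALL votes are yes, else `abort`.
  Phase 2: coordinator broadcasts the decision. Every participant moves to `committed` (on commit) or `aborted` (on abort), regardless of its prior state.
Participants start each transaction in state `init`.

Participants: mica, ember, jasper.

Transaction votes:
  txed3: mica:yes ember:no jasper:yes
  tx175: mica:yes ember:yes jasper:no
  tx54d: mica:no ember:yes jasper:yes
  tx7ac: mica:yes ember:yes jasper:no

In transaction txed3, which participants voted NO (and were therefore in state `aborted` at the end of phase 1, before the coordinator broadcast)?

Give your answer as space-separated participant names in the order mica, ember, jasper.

Answer: ember

Derivation:
Txn txed3 phase 1: mica yes -> prepared; ember no -> aborted; jasper yes -> prepared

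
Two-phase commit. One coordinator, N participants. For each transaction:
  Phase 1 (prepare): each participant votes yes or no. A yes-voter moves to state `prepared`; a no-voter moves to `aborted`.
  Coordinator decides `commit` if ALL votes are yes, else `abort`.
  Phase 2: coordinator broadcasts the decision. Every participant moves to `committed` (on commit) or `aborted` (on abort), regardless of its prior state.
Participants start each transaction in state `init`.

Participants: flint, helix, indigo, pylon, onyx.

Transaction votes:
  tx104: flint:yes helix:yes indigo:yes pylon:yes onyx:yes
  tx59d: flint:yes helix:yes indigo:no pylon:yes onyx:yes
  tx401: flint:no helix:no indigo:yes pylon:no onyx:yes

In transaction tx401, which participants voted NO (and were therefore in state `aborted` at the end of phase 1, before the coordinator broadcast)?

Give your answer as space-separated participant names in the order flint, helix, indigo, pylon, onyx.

Answer: flint helix pylon

Derivation:
Txn tx401 phase 1: flint no -> aborted; helix no -> aborted; indigo yes -> prepared; pylon no -> aborted; onyx yes -> prepared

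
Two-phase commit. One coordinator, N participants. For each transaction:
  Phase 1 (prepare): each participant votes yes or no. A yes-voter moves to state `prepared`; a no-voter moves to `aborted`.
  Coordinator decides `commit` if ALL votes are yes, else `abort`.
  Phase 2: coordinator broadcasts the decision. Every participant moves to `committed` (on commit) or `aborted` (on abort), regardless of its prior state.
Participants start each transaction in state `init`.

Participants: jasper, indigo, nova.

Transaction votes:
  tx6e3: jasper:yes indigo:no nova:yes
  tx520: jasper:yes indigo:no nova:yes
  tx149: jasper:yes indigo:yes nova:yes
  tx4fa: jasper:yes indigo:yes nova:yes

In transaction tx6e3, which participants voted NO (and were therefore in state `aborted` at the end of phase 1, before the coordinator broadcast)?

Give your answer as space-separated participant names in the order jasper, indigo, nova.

Answer: indigo

Derivation:
Txn tx6e3 phase 1: jasper yes -> prepared; indigo no -> aborted; nova yes -> prepared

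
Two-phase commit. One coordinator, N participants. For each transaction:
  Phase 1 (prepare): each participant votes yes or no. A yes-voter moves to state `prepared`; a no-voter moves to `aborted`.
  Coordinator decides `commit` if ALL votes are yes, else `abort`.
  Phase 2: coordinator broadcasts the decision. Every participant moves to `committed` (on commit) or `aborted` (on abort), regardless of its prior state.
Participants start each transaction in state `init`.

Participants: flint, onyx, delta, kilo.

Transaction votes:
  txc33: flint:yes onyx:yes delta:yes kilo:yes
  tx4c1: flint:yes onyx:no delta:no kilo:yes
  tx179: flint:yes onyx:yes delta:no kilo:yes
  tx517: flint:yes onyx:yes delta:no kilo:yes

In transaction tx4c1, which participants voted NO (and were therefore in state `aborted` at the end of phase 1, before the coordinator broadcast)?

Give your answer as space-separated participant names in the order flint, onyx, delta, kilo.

Txn tx4c1 phase 1: flint yes -> prepared; onyx no -> aborted; delta no -> aborted; kilo yes -> prepared

Answer: onyx delta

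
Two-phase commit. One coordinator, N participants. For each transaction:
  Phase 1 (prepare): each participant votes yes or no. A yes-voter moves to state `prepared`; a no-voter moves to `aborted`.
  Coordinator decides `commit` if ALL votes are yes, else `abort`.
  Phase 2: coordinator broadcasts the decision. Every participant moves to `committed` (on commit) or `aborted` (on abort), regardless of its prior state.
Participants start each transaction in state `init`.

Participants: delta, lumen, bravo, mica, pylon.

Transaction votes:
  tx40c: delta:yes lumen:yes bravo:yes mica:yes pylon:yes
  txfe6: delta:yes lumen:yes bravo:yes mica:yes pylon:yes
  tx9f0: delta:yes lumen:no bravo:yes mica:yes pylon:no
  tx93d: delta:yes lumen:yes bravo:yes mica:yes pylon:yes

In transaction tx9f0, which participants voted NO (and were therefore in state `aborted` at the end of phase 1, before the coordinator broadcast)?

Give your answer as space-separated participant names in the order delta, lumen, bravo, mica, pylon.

Txn tx9f0 phase 1: delta yes -> prepared; lumen no -> aborted; bravo yes -> prepared; mica yes -> prepared; pylon no -> aborted

Answer: lumen pylon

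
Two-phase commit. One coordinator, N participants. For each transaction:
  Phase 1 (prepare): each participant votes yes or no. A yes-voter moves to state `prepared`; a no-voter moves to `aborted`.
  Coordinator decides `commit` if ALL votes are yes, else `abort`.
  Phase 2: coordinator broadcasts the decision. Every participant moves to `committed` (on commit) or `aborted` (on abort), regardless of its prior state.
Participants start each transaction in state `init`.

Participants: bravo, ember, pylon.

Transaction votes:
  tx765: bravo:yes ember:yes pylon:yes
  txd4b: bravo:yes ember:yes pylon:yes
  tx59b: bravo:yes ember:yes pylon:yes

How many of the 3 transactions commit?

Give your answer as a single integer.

tx765: all yes -> commit (commits=1)
txd4b: all yes -> commit (commits=2)
tx59b: all yes -> commit (commits=3)

Answer: 3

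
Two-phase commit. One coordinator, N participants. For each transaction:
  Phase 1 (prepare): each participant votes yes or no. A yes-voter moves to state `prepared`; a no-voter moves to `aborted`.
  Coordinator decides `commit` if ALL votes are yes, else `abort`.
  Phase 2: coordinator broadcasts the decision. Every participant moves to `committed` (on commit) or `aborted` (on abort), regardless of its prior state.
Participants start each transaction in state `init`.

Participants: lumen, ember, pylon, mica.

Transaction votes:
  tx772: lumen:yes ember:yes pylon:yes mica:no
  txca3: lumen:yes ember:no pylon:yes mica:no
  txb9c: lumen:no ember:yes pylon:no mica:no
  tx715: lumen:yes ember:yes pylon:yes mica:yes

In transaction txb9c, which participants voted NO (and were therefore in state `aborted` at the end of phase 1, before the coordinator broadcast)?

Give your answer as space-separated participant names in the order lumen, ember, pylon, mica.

Txn txb9c phase 1: lumen no -> aborted; ember yes -> prepared; pylon no -> aborted; mica no -> aborted

Answer: lumen pylon mica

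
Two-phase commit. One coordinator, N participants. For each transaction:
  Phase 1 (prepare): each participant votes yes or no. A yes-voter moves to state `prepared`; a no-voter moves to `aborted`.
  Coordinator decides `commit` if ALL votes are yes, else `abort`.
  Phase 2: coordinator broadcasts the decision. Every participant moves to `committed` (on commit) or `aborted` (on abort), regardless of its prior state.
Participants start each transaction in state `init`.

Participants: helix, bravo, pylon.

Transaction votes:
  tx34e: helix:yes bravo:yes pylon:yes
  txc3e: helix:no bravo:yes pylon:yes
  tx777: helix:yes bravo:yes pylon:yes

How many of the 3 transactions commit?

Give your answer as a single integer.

tx34e: all yes -> commit (commits=1)
txc3e: no from helix -> abort (commits=1)
tx777: all yes -> commit (commits=2)

Answer: 2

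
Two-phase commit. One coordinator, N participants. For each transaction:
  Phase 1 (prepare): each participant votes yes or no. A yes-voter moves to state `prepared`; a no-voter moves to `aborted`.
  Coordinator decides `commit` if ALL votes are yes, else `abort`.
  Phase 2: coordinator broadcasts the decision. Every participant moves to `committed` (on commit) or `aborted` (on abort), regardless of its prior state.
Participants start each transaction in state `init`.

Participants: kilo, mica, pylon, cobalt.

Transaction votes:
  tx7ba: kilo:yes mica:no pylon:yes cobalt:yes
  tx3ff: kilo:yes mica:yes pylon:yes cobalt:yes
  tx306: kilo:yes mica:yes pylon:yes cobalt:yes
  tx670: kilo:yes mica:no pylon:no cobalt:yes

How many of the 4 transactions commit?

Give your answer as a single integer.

tx7ba: no from mica -> abort (commits=0)
tx3ff: all yes -> commit (commits=1)
tx306: all yes -> commit (commits=2)
tx670: no from mica, pylon -> abort (commits=2)

Answer: 2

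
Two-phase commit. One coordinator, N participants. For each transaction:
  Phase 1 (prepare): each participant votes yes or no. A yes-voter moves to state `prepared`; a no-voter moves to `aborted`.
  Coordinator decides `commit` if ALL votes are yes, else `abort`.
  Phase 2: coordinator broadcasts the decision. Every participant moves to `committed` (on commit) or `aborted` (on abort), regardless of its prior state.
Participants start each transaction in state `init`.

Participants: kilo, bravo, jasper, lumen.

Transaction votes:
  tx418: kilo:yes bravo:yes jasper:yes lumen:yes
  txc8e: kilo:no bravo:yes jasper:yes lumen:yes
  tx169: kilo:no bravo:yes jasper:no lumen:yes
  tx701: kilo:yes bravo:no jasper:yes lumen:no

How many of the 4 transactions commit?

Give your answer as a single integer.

tx418: all yes -> commit (commits=1)
txc8e: no from kilo -> abort (commits=1)
tx169: no from kilo, jasper -> abort (commits=1)
tx701: no from bravo, lumen -> abort (commits=1)

Answer: 1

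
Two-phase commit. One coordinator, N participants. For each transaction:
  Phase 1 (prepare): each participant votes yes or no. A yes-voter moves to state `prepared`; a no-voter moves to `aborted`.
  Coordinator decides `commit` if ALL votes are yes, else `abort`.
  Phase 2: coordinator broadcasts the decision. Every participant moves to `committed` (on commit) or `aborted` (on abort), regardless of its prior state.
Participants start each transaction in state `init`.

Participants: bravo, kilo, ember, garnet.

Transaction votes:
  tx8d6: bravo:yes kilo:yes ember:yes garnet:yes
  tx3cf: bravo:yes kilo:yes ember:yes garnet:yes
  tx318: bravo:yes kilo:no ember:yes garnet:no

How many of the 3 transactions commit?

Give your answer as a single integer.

Answer: 2

Derivation:
tx8d6: all yes -> commit (commits=1)
tx3cf: all yes -> commit (commits=2)
tx318: no from kilo, garnet -> abort (commits=2)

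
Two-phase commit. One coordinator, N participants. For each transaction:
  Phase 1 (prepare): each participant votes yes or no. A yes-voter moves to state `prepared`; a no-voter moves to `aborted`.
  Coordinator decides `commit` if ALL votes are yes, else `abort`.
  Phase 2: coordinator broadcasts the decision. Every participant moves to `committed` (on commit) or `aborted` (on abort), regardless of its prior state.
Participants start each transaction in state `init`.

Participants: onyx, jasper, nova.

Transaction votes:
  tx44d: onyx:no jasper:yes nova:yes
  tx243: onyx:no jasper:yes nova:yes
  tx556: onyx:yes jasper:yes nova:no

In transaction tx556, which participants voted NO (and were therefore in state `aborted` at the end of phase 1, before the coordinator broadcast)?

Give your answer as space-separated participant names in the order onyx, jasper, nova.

Answer: nova

Derivation:
Txn tx556 phase 1: onyx yes -> prepared; jasper yes -> prepared; nova no -> aborted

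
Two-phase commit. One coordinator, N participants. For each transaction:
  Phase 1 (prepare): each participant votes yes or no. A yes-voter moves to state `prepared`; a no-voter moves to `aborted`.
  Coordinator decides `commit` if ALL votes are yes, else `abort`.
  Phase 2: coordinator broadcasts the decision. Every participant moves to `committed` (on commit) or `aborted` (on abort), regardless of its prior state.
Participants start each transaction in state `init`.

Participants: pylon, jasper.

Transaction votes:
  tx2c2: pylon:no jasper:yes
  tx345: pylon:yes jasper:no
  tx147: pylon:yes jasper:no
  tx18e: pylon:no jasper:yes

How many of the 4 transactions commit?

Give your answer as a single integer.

Answer: 0

Derivation:
tx2c2: no from pylon -> abort (commits=0)
tx345: no from jasper -> abort (commits=0)
tx147: no from jasper -> abort (commits=0)
tx18e: no from pylon -> abort (commits=0)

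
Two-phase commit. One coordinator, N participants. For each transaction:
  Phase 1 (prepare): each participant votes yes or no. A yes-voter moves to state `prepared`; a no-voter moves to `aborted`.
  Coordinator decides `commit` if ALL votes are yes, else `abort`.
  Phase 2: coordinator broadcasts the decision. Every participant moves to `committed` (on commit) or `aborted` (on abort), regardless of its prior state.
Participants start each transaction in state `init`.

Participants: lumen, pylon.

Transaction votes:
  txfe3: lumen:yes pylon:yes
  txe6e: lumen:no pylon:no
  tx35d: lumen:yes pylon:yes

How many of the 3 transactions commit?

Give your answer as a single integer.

txfe3: all yes -> commit (commits=1)
txe6e: no from lumen, pylon -> abort (commits=1)
tx35d: all yes -> commit (commits=2)

Answer: 2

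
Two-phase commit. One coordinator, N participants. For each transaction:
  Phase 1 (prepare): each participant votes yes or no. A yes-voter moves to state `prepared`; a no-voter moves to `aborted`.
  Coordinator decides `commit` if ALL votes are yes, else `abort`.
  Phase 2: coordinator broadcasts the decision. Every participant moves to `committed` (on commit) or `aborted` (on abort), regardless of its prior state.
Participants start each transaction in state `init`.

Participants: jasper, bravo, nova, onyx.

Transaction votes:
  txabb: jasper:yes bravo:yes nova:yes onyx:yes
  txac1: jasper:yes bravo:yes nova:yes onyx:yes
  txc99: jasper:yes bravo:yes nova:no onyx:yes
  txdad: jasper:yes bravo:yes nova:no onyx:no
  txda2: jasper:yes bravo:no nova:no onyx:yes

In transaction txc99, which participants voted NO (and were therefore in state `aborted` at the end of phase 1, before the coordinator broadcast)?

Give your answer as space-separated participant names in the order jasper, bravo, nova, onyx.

Answer: nova

Derivation:
Txn txc99 phase 1: jasper yes -> prepared; bravo yes -> prepared; nova no -> aborted; onyx yes -> prepared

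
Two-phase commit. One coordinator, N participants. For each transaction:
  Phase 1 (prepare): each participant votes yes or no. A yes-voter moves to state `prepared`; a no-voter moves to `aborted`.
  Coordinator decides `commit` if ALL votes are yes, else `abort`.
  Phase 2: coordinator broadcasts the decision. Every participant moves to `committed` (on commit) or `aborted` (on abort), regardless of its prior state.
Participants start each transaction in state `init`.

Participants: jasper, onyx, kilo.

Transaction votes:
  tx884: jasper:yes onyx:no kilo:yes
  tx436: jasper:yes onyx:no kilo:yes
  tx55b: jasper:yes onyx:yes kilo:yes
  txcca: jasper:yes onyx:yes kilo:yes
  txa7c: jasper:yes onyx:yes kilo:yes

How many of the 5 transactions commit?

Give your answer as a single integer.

tx884: no from onyx -> abort (commits=0)
tx436: no from onyx -> abort (commits=0)
tx55b: all yes -> commit (commits=1)
txcca: all yes -> commit (commits=2)
txa7c: all yes -> commit (commits=3)

Answer: 3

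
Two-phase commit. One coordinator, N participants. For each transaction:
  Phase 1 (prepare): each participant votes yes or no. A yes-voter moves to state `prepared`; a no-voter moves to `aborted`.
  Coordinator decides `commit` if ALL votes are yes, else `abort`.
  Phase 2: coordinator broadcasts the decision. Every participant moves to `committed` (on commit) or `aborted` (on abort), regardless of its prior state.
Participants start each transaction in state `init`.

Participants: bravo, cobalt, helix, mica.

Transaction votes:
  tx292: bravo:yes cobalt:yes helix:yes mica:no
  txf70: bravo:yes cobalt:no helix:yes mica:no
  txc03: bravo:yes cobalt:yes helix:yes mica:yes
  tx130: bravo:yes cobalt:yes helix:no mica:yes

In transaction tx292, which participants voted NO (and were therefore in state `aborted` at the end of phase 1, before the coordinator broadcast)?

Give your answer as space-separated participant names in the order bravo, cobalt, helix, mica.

Txn tx292 phase 1: bravo yes -> prepared; cobalt yes -> prepared; helix yes -> prepared; mica no -> aborted

Answer: mica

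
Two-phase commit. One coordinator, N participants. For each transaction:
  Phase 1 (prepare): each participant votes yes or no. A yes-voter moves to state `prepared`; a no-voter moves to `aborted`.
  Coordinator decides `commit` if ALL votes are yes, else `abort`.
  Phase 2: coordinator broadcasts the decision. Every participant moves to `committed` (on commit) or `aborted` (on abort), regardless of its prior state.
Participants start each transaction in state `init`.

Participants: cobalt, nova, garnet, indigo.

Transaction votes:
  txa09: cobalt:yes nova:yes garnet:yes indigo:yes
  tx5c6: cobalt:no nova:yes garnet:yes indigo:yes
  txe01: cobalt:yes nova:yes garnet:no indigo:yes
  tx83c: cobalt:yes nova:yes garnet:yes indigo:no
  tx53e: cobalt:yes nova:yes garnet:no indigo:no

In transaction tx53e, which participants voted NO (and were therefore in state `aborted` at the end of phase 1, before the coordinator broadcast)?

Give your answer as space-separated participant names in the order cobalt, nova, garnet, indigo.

Txn tx53e phase 1: cobalt yes -> prepared; nova yes -> prepared; garnet no -> aborted; indigo no -> aborted

Answer: garnet indigo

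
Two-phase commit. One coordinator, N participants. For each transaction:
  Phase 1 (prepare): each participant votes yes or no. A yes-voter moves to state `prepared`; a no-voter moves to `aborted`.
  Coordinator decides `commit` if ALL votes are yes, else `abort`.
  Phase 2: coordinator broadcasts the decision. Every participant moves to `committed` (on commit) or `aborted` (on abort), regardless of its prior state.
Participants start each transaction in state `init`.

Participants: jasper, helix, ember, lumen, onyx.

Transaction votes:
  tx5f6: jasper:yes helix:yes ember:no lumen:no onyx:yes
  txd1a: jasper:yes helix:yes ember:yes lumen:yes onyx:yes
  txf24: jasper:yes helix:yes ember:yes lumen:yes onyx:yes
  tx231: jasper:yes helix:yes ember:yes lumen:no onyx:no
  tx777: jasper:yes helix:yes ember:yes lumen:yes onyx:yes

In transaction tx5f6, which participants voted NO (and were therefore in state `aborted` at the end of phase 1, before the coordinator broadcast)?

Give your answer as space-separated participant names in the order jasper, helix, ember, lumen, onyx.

Answer: ember lumen

Derivation:
Txn tx5f6 phase 1: jasper yes -> prepared; helix yes -> prepared; ember no -> aborted; lumen no -> aborted; onyx yes -> prepared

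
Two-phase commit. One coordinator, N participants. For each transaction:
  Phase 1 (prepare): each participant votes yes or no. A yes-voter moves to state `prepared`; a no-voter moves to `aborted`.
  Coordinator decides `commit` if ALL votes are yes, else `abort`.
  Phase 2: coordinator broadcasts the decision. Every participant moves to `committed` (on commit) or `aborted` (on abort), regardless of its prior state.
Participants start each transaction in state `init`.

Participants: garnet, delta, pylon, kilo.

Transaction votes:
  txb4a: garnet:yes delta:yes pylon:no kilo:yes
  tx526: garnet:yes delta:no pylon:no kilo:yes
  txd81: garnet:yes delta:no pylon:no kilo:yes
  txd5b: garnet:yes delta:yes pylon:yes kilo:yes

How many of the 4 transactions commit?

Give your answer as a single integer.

txb4a: no from pylon -> abort (commits=0)
tx526: no from delta, pylon -> abort (commits=0)
txd81: no from delta, pylon -> abort (commits=0)
txd5b: all yes -> commit (commits=1)

Answer: 1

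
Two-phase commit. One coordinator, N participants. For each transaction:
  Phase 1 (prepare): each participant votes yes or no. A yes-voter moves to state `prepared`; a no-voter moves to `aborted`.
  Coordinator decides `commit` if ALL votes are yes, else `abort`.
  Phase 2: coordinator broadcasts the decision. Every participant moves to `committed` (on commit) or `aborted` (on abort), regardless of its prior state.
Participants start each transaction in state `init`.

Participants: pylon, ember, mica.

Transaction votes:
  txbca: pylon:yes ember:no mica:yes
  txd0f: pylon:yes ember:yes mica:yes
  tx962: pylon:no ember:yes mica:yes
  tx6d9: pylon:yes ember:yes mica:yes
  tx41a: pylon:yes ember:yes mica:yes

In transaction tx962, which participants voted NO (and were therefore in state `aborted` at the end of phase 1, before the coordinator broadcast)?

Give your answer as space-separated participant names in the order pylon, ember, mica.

Txn tx962 phase 1: pylon no -> aborted; ember yes -> prepared; mica yes -> prepared

Answer: pylon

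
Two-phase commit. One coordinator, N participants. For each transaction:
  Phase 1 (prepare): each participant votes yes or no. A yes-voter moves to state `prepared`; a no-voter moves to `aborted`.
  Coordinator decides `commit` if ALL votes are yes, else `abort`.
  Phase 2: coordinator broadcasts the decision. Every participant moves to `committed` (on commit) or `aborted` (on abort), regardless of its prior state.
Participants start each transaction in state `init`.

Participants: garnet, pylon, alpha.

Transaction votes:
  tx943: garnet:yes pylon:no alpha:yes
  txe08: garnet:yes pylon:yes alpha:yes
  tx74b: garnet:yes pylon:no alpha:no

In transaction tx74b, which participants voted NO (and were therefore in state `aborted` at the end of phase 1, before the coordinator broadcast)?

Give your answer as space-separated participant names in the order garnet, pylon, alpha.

Txn tx74b phase 1: garnet yes -> prepared; pylon no -> aborted; alpha no -> aborted

Answer: pylon alpha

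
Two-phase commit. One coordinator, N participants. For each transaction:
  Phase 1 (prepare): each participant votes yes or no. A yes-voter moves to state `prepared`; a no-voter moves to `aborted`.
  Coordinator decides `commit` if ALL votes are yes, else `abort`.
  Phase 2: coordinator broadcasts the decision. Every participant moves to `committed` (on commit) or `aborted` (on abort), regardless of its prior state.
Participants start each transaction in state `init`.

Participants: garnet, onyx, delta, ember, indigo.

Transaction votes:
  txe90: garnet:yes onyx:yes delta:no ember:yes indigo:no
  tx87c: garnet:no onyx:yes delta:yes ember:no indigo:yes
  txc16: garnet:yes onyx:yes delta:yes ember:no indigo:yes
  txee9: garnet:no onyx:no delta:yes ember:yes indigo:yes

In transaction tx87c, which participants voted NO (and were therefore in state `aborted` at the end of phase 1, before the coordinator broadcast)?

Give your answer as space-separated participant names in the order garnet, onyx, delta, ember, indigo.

Txn tx87c phase 1: garnet no -> aborted; onyx yes -> prepared; delta yes -> prepared; ember no -> aborted; indigo yes -> prepared

Answer: garnet ember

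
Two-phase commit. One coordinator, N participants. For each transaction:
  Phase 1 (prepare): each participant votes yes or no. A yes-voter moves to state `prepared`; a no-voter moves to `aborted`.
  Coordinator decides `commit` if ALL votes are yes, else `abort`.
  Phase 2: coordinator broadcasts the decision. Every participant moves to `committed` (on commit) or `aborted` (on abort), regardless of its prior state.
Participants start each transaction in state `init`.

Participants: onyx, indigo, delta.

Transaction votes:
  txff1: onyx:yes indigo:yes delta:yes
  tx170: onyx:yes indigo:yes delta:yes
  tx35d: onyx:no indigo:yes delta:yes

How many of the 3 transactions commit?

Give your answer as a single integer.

txff1: all yes -> commit (commits=1)
tx170: all yes -> commit (commits=2)
tx35d: no from onyx -> abort (commits=2)

Answer: 2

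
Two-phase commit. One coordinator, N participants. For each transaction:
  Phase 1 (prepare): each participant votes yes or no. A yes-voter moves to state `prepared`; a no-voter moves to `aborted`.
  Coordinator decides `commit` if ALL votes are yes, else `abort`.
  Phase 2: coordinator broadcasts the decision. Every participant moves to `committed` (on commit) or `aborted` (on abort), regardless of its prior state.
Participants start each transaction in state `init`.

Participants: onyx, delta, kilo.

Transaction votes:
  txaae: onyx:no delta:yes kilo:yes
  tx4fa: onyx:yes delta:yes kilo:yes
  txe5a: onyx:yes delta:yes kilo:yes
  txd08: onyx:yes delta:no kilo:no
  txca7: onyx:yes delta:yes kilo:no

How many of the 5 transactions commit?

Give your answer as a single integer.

Answer: 2

Derivation:
txaae: no from onyx -> abort (commits=0)
tx4fa: all yes -> commit (commits=1)
txe5a: all yes -> commit (commits=2)
txd08: no from delta, kilo -> abort (commits=2)
txca7: no from kilo -> abort (commits=2)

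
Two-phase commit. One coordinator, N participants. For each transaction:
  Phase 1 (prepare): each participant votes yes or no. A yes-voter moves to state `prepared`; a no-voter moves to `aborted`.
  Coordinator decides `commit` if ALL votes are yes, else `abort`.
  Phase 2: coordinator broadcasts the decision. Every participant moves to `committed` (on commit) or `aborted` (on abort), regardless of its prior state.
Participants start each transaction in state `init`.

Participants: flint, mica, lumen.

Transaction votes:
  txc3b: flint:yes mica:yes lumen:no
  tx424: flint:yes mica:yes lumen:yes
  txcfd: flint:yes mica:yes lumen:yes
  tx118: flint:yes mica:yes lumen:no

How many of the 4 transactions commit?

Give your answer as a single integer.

Answer: 2

Derivation:
txc3b: no from lumen -> abort (commits=0)
tx424: all yes -> commit (commits=1)
txcfd: all yes -> commit (commits=2)
tx118: no from lumen -> abort (commits=2)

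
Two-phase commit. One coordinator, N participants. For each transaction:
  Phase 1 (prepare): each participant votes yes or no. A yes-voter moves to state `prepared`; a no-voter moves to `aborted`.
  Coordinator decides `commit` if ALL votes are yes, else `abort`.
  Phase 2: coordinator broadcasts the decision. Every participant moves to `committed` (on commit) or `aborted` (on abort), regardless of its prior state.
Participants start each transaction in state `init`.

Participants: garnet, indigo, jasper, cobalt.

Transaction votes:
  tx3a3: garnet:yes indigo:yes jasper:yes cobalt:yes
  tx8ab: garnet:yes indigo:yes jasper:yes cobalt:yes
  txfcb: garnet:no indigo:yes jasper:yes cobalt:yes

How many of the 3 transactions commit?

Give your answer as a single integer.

Answer: 2

Derivation:
tx3a3: all yes -> commit (commits=1)
tx8ab: all yes -> commit (commits=2)
txfcb: no from garnet -> abort (commits=2)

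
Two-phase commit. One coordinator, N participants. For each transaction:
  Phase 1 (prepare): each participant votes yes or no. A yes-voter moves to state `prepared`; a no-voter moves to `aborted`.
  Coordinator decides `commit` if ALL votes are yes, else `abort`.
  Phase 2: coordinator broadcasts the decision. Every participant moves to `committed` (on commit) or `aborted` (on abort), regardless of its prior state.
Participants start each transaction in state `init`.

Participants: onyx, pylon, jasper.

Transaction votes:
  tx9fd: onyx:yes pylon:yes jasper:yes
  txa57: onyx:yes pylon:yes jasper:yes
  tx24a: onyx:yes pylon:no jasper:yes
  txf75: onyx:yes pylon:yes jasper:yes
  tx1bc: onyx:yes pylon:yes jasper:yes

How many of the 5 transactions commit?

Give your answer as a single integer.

Answer: 4

Derivation:
tx9fd: all yes -> commit (commits=1)
txa57: all yes -> commit (commits=2)
tx24a: no from pylon -> abort (commits=2)
txf75: all yes -> commit (commits=3)
tx1bc: all yes -> commit (commits=4)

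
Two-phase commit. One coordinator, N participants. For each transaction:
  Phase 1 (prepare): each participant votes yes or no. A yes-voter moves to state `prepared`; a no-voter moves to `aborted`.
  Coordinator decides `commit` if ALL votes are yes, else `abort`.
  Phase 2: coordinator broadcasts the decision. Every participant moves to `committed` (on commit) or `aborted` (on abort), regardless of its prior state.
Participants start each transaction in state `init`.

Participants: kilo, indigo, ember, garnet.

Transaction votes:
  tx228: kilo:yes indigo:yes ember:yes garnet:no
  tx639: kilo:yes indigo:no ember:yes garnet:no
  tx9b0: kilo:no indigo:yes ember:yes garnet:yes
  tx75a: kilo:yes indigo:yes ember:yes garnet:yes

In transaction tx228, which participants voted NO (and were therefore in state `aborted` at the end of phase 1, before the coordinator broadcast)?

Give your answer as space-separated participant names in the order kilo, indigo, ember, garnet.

Answer: garnet

Derivation:
Txn tx228 phase 1: kilo yes -> prepared; indigo yes -> prepared; ember yes -> prepared; garnet no -> aborted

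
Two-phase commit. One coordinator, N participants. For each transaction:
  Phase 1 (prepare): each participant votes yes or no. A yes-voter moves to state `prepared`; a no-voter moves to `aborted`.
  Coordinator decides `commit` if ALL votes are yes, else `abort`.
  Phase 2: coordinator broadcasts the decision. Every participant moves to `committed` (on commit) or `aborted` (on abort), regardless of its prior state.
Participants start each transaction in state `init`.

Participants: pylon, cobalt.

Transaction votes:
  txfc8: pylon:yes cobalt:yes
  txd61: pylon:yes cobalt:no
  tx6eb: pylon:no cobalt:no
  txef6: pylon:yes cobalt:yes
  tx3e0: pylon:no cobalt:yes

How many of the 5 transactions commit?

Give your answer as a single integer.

txfc8: all yes -> commit (commits=1)
txd61: no from cobalt -> abort (commits=1)
tx6eb: no from pylon, cobalt -> abort (commits=1)
txef6: all yes -> commit (commits=2)
tx3e0: no from pylon -> abort (commits=2)

Answer: 2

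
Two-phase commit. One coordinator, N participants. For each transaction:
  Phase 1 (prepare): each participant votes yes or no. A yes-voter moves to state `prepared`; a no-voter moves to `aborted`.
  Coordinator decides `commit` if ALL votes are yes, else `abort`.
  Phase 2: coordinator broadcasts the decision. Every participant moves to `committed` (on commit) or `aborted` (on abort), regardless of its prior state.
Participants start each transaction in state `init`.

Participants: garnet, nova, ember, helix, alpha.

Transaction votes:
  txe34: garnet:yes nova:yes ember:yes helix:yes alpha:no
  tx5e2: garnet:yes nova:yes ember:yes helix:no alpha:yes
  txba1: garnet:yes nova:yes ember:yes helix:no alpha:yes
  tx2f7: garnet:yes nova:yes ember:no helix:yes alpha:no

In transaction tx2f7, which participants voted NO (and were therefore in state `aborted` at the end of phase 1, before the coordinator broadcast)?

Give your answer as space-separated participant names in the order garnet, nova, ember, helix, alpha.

Txn tx2f7 phase 1: garnet yes -> prepared; nova yes -> prepared; ember no -> aborted; helix yes -> prepared; alpha no -> aborted

Answer: ember alpha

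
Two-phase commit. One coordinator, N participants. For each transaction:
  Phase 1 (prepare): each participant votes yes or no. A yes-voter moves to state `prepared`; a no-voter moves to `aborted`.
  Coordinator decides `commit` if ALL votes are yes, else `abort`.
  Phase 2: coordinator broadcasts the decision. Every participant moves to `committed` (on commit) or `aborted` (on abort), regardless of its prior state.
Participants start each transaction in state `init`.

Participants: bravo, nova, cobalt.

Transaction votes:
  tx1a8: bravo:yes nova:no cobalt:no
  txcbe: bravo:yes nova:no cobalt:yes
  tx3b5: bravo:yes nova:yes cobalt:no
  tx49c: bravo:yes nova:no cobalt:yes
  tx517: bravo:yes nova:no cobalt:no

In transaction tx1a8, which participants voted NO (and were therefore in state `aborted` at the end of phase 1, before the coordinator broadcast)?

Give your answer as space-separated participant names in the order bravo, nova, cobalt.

Answer: nova cobalt

Derivation:
Txn tx1a8 phase 1: bravo yes -> prepared; nova no -> aborted; cobalt no -> aborted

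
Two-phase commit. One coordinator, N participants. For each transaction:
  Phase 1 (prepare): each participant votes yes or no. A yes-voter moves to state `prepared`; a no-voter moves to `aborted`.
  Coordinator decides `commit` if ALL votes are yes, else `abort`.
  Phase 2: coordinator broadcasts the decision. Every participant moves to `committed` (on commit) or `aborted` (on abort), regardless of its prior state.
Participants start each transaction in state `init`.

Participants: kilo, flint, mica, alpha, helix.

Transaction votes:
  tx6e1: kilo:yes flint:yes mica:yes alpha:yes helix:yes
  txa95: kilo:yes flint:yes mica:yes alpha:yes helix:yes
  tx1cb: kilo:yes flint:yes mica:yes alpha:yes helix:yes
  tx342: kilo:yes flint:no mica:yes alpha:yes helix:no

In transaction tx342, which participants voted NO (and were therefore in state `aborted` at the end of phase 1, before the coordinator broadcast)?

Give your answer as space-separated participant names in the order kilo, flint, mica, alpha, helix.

Txn tx342 phase 1: kilo yes -> prepared; flint no -> aborted; mica yes -> prepared; alpha yes -> prepared; helix no -> aborted

Answer: flint helix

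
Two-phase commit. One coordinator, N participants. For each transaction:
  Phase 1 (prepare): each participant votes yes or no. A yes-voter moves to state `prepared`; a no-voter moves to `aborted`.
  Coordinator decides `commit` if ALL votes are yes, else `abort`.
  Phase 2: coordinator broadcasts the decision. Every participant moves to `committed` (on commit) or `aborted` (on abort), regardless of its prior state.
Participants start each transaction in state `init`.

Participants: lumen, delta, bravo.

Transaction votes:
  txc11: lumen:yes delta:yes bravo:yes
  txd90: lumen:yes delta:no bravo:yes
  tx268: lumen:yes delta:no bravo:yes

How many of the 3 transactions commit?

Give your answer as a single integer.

txc11: all yes -> commit (commits=1)
txd90: no from delta -> abort (commits=1)
tx268: no from delta -> abort (commits=1)

Answer: 1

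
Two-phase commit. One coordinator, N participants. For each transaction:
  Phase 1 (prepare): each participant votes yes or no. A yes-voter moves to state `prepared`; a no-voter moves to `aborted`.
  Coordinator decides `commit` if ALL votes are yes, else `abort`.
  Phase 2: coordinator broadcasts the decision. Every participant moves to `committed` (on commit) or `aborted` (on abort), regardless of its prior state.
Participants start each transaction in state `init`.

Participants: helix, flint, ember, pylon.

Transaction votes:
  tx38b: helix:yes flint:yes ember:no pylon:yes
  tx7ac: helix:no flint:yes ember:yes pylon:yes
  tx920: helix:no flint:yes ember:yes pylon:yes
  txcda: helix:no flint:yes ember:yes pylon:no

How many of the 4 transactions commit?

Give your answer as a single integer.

Answer: 0

Derivation:
tx38b: no from ember -> abort (commits=0)
tx7ac: no from helix -> abort (commits=0)
tx920: no from helix -> abort (commits=0)
txcda: no from helix, pylon -> abort (commits=0)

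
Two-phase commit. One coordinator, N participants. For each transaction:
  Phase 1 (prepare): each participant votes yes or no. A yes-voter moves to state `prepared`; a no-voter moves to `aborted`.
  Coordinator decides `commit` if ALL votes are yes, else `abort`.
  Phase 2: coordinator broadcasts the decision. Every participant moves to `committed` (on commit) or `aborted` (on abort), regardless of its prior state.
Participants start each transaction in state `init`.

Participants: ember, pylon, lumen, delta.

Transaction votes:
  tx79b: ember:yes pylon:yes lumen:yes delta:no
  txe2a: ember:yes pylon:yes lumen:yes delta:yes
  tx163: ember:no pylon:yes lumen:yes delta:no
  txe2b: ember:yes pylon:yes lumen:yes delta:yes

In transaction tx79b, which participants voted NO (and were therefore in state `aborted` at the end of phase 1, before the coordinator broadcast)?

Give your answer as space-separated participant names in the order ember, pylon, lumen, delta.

Txn tx79b phase 1: ember yes -> prepared; pylon yes -> prepared; lumen yes -> prepared; delta no -> aborted

Answer: delta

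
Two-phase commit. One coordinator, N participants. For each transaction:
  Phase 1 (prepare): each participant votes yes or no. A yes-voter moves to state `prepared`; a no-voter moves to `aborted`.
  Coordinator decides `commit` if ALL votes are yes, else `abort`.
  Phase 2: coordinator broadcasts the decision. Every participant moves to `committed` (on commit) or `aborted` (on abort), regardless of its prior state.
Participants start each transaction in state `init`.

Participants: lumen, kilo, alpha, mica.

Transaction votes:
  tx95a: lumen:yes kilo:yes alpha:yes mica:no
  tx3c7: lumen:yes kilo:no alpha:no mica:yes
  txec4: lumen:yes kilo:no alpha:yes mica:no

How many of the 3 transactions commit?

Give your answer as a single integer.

Answer: 0

Derivation:
tx95a: no from mica -> abort (commits=0)
tx3c7: no from kilo, alpha -> abort (commits=0)
txec4: no from kilo, mica -> abort (commits=0)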